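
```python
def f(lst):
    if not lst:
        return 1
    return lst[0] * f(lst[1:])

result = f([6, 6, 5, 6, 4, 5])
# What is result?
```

Product over [6, 6, 5, 6, 4, 5] = 6 * 6 * 5 * 6 * 4 * 5 = 21600

Answer: 21600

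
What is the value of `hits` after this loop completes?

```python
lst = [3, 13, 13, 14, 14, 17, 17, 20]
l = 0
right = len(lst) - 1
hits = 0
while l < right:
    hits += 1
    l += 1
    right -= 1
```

Iterations until pointers meet (list length 8)
`hits` takes the values: 0 → 1 → 2 → 3 → 4

Answer: 4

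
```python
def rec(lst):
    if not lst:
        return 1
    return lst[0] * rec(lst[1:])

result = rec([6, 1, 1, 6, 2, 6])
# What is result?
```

Product over [6, 1, 1, 6, 2, 6] = 6 * 1 * 1 * 6 * 2 * 6 = 432

Answer: 432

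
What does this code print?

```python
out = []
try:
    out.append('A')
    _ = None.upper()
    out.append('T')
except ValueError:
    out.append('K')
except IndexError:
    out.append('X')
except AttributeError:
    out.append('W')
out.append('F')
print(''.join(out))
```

Execution trace: 'A' (try body) → 'W' (except AttributeError) → 'F' (after the try/except). Output: AWF

Answer: AWF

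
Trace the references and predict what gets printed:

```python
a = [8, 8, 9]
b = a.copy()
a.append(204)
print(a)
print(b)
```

Key concept: list.copy() creates independent copy.
Step by step:
`a = [8, 8, 9]` → a = [8, 8, 9]
`b = a.copy()` → b = [8, 8, 9]
`a.append(204)` → a = [8, 8, 9, 204]
`print(a)` → prints [8, 8, 9, 204]
`print(b)` → prints [8, 8, 9]

Answer:
[8, 8, 9, 204]
[8, 8, 9]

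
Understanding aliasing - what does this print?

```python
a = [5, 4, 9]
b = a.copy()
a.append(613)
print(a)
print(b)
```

Key concept: list.copy() creates independent copy.
Step by step:
`a = [5, 4, 9]` → a = [5, 4, 9]
`b = a.copy()` → b = [5, 4, 9]
`a.append(613)` → a = [5, 4, 9, 613]
`print(a)` → prints [5, 4, 9, 613]
`print(b)` → prints [5, 4, 9]

Answer:
[5, 4, 9, 613]
[5, 4, 9]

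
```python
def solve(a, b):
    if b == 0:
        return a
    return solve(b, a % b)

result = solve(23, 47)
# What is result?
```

solve(23, 47) -> solve(47, 23) -> solve(23, 1) -> solve(1, 0) -> 1

Answer: 1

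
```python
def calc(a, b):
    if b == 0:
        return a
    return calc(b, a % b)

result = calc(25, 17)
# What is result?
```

calc(25, 17) -> calc(17, 8) -> calc(8, 1) -> calc(1, 0) -> 1

Answer: 1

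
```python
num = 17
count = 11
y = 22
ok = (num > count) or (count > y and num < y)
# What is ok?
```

Trace:
`num = 17` → num = 17
`count = 11` → count = 11
`y = 22` → y = 22
`ok = (num > count) or (count > y and num < y)` → ok = True
So ok = True

Answer: True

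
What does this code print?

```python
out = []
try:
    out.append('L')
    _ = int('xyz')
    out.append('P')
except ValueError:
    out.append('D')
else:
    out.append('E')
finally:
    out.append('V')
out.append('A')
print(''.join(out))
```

Execution trace: 'L' (try body) → 'D' (except ValueError) → 'V' (finally) → 'A' (after the try/except). Output: LDVA

Answer: LDVA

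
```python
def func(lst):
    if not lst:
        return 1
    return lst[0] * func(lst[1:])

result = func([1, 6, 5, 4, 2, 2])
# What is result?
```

Product over [1, 6, 5, 4, 2, 2] = 1 * 6 * 5 * 4 * 2 * 2 = 480

Answer: 480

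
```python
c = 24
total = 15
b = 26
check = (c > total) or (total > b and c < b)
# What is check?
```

Trace:
`c = 24` → c = 24
`total = 15` → total = 15
`b = 26` → b = 26
`check = (c > total) or (total > b and c < b)` → check = True
So check = True

Answer: True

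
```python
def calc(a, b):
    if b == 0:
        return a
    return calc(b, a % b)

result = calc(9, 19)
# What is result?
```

calc(9, 19) -> calc(19, 9) -> calc(9, 1) -> calc(1, 0) -> 1

Answer: 1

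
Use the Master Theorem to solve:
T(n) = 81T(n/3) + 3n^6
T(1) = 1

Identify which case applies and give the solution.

a=81, b=3, f(n)=3n^6. log_3(81) = 4. Since c=6 > 4 and the regularity condition holds (81(n/3)^6 = (81/3^6)n^6 with 81/3^6 < 1), Case 3 applies: T(n) = Θ(f(n)) = O(n^6).

Answer: O(n^6) - Case 3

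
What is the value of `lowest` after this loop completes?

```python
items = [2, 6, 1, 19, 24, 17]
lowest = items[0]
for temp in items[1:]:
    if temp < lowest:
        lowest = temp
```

Minimum of [2, 6, 1, 19, 24, 17]
`lowest` takes the values: 2 → 1

Answer: 1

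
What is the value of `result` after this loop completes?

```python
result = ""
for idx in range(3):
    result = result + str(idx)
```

Concatenate digits 0 to 2
`result` takes the values: "" → "0" → "01" → "012"

Answer: "012"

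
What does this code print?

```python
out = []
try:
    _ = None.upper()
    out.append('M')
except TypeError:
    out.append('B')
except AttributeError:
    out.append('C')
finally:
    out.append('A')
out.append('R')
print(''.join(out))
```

Execution trace: 'C' (except AttributeError) → 'A' (finally) → 'R' (after the try/except). Output: CAR

Answer: CAR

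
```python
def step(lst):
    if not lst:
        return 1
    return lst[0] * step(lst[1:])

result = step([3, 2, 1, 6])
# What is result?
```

Product over [3, 2, 1, 6] = 3 * 2 * 1 * 6 = 36

Answer: 36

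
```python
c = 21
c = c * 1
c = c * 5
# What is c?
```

Trace:
`c = 21` → c = 21
`c = c * 1` → c = 21
`c = c * 5` → c = 105
So c = 105

Answer: 105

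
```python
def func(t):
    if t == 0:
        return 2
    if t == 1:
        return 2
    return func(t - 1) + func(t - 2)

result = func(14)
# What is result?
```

Build up from base cases: func(0)=2, func(1)=2, func(2)=4, func(3)=6, func(4)=10, func(5)=16, func(6)=26, ..., func(14)=1220

Answer: 1220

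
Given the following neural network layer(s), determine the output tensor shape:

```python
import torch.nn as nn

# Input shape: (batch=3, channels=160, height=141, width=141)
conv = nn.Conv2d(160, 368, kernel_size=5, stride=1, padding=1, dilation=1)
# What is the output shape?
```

Input: (3, 160, 141, 141) -> Output: (3, 368, 139, 139)

Answer: (3, 368, 139, 139)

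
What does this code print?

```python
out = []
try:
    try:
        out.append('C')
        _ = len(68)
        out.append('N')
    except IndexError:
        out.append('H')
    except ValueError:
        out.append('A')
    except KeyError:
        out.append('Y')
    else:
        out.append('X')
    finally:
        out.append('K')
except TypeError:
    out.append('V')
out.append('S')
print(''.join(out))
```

Execution trace: 'C' (try body) → 'K' (finally) → 'V' (outer except TypeError) → 'S' (after the try/except). Output: CKVS

Answer: CKVS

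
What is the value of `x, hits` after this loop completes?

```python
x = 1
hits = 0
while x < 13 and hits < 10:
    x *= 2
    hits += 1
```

Double until >= 13 or 10 iterations
`x, hits` takes the values: (1, 0) → (2, 0) → (2, 1) → (4, 1) → (4, 2) → (8, 2) → (8, 3) → (16, 3) → (16, 4)

Answer: 16, 4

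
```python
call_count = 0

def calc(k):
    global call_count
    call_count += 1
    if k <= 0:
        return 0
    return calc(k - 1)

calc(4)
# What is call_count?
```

Linear recursion stepping by 1: 5 calls from k=4 down to ≤0.

Answer: 5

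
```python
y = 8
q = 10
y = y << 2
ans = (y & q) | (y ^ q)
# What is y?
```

Trace:
`y = 8` → y = 8
`q = 10` → q = 10
`y = y << 2` → y = 32
`ans = (y & q) | (y ^ q)` → ans = 42
So y = 32

Answer: 32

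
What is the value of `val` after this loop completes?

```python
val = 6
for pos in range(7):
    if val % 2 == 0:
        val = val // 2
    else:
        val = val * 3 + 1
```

Collatz-style transformation from 6
`val` takes the values: 6 → 3 → 10 → 5 → 16 → 8 → 4 → 2

Answer: 2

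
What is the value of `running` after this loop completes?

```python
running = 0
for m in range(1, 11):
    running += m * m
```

Sum of squares 1² to 10² = 385
`running` takes the values: 0 → 1 → 5 → 14 → 30 → 55 → 91 → 140 → 204 → 285 → 385

Answer: 385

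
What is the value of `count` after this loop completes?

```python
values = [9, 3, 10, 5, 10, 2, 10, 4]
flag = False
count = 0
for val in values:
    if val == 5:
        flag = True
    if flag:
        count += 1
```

Count elements after first 5 in [9, 3, 10, 5, 10, 2, 10, 4]
`count` takes the values: 0 → 1 → 2 → 3 → 4 → 5

Answer: 5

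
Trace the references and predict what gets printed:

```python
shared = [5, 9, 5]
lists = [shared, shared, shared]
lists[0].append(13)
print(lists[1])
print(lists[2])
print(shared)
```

Key concept: list of same reference.
Step by step:
`shared = [5, 9, 5]` → shared = [5, 9, 5]
`lists = [shared, shared, shared]` → lists = [[5, 9, 5], [5, 9, 5], [5, 9, 5]]
`lists[0].append(13)` → shared = [5, 9, 5, 13]; lists = [[5, 9, 5, 13], [5, 9, 5, 13], [5, 9, 5, 13]]
`print(lists[1])` → prints [5, 9, 5, 13]
`print(lists[2])` → prints [5, 9, 5, 13]
`print(shared)` → prints [5, 9, 5, 13]

Answer:
[5, 9, 5, 13]
[5, 9, 5, 13]
[5, 9, 5, 13]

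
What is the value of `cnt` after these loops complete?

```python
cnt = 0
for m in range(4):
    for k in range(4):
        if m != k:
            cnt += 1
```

4² - 4 (exclude diagonal)
`cnt` takes the values: 0 → 1 → 2 → 3 → 4 → 5 → 6 → 7 → 8 → 9 → 10 → 11 → 12

Answer: 12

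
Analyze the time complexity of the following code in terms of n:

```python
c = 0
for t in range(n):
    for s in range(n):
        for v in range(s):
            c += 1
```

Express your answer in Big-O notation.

Each loop level contributes: n × n × n. Multiplying the contributions gives O(n^3).

Answer: O(n^3)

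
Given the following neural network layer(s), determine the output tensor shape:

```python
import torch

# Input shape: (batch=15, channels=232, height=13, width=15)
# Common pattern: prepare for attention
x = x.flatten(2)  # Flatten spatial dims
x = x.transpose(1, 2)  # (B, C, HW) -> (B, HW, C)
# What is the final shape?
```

Input: (15, 232, 13, 15) -> after flatten(2): (15, 232, 195) -> Output: (15, 195, 232)

Answer: (15, 195, 232)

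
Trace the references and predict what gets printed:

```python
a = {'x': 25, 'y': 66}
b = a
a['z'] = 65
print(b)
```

Key concept: dict aliasing.
Step by step:
`a = {'x': 25, 'y': 66}` → a = {'x': 25, 'y': 66}
`b = a` → b = {'x': 25, 'y': 66} (same object as a)
`a['z'] = 65` → a = {'x': 25, 'y': 66, 'z': 65} (same object as b); b = {'x': 25, 'y': 66, 'z': 65} (same object as a)
`print(b)` → prints {'x': 25, 'y': 66, 'z': 65}

Answer: {'x': 25, 'y': 66, 'z': 65}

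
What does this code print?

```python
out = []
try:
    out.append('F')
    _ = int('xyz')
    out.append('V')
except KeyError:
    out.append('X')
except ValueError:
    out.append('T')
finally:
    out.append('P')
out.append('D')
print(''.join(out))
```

Execution trace: 'F' (try body) → 'T' (except ValueError) → 'P' (finally) → 'D' (after the try/except). Output: FTPD

Answer: FTPD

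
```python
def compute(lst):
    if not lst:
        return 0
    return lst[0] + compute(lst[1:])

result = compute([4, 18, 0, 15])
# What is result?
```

4 + 18 + 0 + 15 + 0 = 37

Answer: 37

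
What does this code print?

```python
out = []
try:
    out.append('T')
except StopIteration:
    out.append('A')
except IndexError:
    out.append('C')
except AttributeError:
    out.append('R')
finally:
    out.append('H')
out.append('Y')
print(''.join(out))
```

Execution trace: 'T' (try body, no exception) → 'H' (finally) → 'Y' (after the try/except). Output: THY

Answer: THY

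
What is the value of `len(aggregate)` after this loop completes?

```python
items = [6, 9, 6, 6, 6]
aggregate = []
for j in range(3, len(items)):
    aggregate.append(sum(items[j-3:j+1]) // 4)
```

Number of 4-element averages
`aggregate` takes the values: [] → [6] → [6, 6]
So `len(aggregate)` = 2

Answer: 2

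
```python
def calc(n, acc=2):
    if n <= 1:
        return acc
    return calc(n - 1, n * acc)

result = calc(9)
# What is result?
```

Accumulator trace (n, acc): (9, 2) -> (8, 18) -> (7, 144) -> (6, 1008) -> (5, 6048) -> (4, 30240) -> (3, 120960) -> (2, 362880) -> (1, 725760) -> return 725760

Answer: 725760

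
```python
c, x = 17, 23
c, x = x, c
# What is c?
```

Trace:
`c, x = 17, 23` → c = 17; x = 23
`c, x = x, c` → c = 23; x = 17
So c = 23

Answer: 23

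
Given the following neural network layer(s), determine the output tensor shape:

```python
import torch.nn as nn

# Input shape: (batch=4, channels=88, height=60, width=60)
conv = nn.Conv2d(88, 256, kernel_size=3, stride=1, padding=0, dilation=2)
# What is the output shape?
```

Input: (4, 88, 60, 60) -> Output: (4, 256, 56, 56)

Answer: (4, 256, 56, 56)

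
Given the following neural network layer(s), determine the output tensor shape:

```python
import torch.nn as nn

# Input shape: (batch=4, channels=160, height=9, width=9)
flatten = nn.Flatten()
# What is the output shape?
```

Input: (4, 160, 9, 9) -> Output: (4, 12960)

Answer: (4, 12960)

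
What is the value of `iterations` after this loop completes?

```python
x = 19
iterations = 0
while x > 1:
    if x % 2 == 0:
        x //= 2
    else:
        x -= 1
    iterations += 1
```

Steps to reduce 19 to 1
`iterations` takes the values: 0 → 1 → 2 → 3 → 4 → 5 → 6

Answer: 6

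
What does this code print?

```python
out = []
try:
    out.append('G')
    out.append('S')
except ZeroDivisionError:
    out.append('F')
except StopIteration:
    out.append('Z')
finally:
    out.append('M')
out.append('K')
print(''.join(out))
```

Execution trace: 'G' (try body) → 'S' (try body, no exception) → 'M' (finally) → 'K' (after the try/except). Output: GSMK

Answer: GSMK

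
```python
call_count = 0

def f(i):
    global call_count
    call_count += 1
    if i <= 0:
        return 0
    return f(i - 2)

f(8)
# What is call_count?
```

Linear recursion stepping by 2: 5 calls from i=8 down to ≤0.

Answer: 5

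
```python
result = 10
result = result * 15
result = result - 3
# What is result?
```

Trace:
`result = 10` → result = 10
`result = result * 15` → result = 150
`result = result - 3` → result = 147
So result = 147

Answer: 147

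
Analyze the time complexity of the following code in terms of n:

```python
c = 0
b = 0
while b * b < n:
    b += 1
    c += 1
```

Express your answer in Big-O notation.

Each loop level contributes: √n. Multiplying the contributions gives O(√n).

Answer: O(√n)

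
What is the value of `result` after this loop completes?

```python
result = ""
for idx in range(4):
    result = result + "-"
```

Repeat '-' 4 times
`result` takes the values: "" → "-" → "--" → "---" → "----"

Answer: "----"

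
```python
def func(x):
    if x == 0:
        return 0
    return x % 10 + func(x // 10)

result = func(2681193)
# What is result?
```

Sum of digits of 2681193: 3 + 9 + 1 + 1 + 8 + 6 + 2 = 30

Answer: 30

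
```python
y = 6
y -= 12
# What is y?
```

Trace:
`y = 6` → y = 6
`y -= 12` → y = -6
So y = -6

Answer: -6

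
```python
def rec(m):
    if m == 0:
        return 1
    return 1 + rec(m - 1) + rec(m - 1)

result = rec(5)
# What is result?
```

rec(m) = 1 + 2·rec(m-1), rec(0)=1. Closed form: (1+1)·2^5 - 1 = 63.

Answer: 63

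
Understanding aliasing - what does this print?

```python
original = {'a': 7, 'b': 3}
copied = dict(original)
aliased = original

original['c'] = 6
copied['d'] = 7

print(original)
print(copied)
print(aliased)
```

Key concept: dict() creates copy, assignment creates alias.
Step by step:
`original = {'a': 7, 'b': 3}` → original = {'a': 7, 'b': 3}
`copied = dict(original)` → copied = {'a': 7, 'b': 3}
`aliased = original` → aliased = {'a': 7, 'b': 3} (same object as original)
`original['c'] = 6` → original = {'a': 7, 'b': 3, 'c': 6} (same object as aliased); aliased = {'a': 7, 'b': 3, 'c': 6} (same object as original)
`copied['d'] = 7` → copied = {'a': 7, 'b': 3, 'd': 7}
`print(original)` → prints {'a': 7, 'b': 3, 'c': 6}
`print(copied)` → prints {'a': 7, 'b': 3, 'd': 7}
`print(aliased)` → prints {'a': 7, 'b': 3, 'c': 6}

Answer:
{'a': 7, 'b': 3, 'c': 6}
{'a': 7, 'b': 3, 'd': 7}
{'a': 7, 'b': 3, 'c': 6}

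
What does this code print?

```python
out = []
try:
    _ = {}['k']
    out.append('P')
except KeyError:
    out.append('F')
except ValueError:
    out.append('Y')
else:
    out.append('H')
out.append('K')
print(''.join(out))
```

Execution trace: 'F' (except KeyError) → 'K' (after the try/except). Output: FK

Answer: FK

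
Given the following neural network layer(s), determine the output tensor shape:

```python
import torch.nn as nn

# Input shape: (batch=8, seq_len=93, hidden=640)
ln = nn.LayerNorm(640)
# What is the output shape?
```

Input: (8, 93, 640) -> Output: (8, 93, 640)

Answer: (8, 93, 640)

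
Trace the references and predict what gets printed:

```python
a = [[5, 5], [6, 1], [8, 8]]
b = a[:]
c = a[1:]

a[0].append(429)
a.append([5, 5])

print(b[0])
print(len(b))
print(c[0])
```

Key concept: slice with nested mutation.
Step by step:
`a = [[5, 5], [6, 1], [8, 8]]` → a = [[5, 5], [6, 1], [8, 8]]
`b = a[:]` → b = [[5, 5], [6, 1], [8, 8]]
`c = a[1:]` → c = [[6, 1], [8, 8]]
`a[0].append(429)` → a = [[5, 5, 429], [6, 1], [8, 8]]; b = [[5, 5, 429], [6, 1], [8, 8]]
`a.append([5, 5])` → a = [[5, 5, 429], [6, 1], [8, 8], [5, 5]]
`print(b[0])` → prints [5, 5, 429]
`print(len(b))` → prints 3
`print(c[0])` → prints [6, 1]

Answer:
[5, 5, 429]
3
[6, 1]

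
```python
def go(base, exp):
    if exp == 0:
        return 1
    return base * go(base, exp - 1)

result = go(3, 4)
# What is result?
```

go(3, 4) = 3 * 3 * 3 * 3 = 81

Answer: 81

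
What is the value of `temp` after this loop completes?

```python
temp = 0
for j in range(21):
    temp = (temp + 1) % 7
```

Increment mod 7, 21 times = 0
`temp` takes the values: 0 → 1 → 2 → 3 → 4 → 5 → 6 → 0 → 1 → 2 → 3 → 4 → 5 → 6 → 0 → 1 → 2 → 3 → 4 → 5 → 6 → 0

Answer: 0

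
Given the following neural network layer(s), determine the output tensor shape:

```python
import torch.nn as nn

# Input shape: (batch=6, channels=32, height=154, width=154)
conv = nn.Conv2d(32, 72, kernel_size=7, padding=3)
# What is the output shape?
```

Input: (6, 32, 154, 154) -> Output: (6, 72, 154, 154)

Answer: (6, 72, 154, 154)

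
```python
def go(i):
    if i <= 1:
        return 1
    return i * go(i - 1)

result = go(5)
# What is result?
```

go(5) = 5 * 4 * 3 * 2 * 1 = 120

Answer: 120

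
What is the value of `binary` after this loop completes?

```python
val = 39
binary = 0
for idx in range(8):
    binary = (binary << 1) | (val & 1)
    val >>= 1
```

Reverse lowest 8 bits of 39
`binary` takes the values: 0 → 1 → 3 → 7 → 14 → 28 → 57 → 114 → 228

Answer: 228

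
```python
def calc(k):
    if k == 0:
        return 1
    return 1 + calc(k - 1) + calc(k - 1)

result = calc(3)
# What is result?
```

calc(k) = 1 + 2·calc(k-1), calc(0)=1. Closed form: (1+1)·2^3 - 1 = 15.

Answer: 15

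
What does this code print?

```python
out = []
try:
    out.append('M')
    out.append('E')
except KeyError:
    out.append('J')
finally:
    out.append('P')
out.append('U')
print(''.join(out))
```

Execution trace: 'M' (try body) → 'E' (try body, no exception) → 'P' (finally) → 'U' (after the try/except). Output: MEPU

Answer: MEPU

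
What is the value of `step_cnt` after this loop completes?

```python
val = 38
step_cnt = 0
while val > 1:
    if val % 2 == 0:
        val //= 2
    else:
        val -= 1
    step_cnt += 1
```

Steps to reduce 38 to 1
`step_cnt` takes the values: 0 → 1 → 2 → 3 → 4 → 5 → 6 → 7

Answer: 7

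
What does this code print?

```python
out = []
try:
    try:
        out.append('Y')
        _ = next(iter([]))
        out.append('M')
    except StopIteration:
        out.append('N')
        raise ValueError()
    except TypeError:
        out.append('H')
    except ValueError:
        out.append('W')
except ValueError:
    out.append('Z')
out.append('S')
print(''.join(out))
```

Execution trace: 'Y' (inner try body) → 'N' (inner except StopIteration) → 'Z' (outer except ValueError) → 'S' (after the try/except). Output: YNZS

Answer: YNZS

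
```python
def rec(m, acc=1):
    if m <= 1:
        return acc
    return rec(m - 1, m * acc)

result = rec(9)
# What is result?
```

Accumulator trace (n, acc): (9, 1) -> (8, 9) -> (7, 72) -> (6, 504) -> (5, 3024) -> (4, 15120) -> (3, 60480) -> (2, 181440) -> (1, 362880) -> return 362880

Answer: 362880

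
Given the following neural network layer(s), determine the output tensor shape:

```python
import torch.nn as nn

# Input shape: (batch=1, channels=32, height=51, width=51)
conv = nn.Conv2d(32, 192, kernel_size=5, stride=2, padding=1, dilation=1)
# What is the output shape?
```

Input: (1, 32, 51, 51) -> Output: (1, 192, 25, 25)

Answer: (1, 192, 25, 25)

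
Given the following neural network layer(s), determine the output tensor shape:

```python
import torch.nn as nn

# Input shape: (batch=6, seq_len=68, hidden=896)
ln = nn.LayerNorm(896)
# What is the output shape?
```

Input: (6, 68, 896) -> Output: (6, 68, 896)

Answer: (6, 68, 896)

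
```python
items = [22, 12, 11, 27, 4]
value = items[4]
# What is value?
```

Trace:
`items = [22, 12, 11, 27, 4]` → items = [22, 12, 11, 27, 4]
`value = items[4]` → value = 4
So value = 4

Answer: 4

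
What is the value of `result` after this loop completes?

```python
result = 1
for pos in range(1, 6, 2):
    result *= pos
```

Product of 1, 3, 5, ... up to 5
`result` takes the values: 1 → 3 → 15

Answer: 15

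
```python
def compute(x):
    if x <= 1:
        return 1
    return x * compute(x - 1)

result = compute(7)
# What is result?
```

compute(7) = 7 * 6 * 5 * 4 * 3 * 2 * 1 = 5040

Answer: 5040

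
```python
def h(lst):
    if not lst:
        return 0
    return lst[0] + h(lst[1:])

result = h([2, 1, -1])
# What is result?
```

2 + 1 + (-1) + 0 = 2

Answer: 2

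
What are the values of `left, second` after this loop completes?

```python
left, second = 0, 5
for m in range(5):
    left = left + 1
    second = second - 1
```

left goes 0→5, second goes 5→0
`left, second` takes the values: (0, 5) → (1, 5) → (1, 4) → (2, 4) → (2, 3) → (3, 3) → (3, 2) → (4, 2) → (4, 1) → (5, 1) → (5, 0)

Answer: 5, 0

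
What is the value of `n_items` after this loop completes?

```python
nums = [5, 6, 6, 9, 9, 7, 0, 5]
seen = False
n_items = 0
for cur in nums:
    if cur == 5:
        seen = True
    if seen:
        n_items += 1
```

Count elements after first 5 in [5, 6, 6, 9, 9, 7, 0, 5]
`n_items` takes the values: 0 → 1 → 2 → 3 → 4 → 5 → 6 → 7 → 8

Answer: 8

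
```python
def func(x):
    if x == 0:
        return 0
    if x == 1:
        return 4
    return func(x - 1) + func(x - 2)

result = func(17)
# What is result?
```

Build up from base cases: func(0)=0, func(1)=4, func(2)=4, func(3)=8, func(4)=12, func(5)=20, func(6)=32, ..., func(17)=6388

Answer: 6388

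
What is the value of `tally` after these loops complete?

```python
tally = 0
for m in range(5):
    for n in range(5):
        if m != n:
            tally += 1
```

5² - 5 (exclude diagonal)
`tally` takes the values: 0 → 1 → 2 → 3 → 4 → 5 → 6 → 7 → 8 → 9 → 10 → 11 → 12 → 13 → 14 → 15 → 16 → 17 → 18 → 19 → 20

Answer: 20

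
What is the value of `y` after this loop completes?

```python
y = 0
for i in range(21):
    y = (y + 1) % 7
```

Increment mod 7, 21 times = 0
`y` takes the values: 0 → 1 → 2 → 3 → 4 → 5 → 6 → 0 → 1 → 2 → 3 → 4 → 5 → 6 → 0 → 1 → 2 → 3 → 4 → 5 → 6 → 0

Answer: 0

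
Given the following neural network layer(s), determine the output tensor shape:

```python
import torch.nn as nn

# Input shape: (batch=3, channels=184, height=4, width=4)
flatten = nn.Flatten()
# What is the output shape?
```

Input: (3, 184, 4, 4) -> Output: (3, 2944)

Answer: (3, 2944)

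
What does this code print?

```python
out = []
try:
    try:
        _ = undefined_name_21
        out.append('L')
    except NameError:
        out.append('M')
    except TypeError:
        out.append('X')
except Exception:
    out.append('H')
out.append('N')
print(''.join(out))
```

Execution trace: 'M' (inner except NameError) → 'N' (after the try/except). Output: MN

Answer: MN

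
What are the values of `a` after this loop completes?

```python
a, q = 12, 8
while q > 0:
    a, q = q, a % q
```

GCD of 12 and 8
`a` takes the values: 12 → 8 → 4

Answer: 4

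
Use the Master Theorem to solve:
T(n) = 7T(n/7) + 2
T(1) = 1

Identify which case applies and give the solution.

a=7, b=7, f(n)=2. log_7(7) = 1. Since c=0 < 1, Case 1 applies: T(n) = Θ(n^log_b(a)) = O(n).

Answer: O(n) - Case 1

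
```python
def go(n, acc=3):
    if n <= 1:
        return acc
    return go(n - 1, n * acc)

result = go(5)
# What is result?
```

Accumulator trace (n, acc): (5, 3) -> (4, 15) -> (3, 60) -> (2, 180) -> (1, 360) -> return 360

Answer: 360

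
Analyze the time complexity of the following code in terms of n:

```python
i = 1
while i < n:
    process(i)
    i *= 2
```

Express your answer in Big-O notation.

This is Logarithmic loop. Time complexity: O(log n).

Answer: O(log n)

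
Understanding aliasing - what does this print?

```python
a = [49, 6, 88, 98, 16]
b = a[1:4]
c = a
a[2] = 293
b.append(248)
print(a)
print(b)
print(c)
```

Key concept: slice vs alias.
Step by step:
`a = [49, 6, 88, 98, 16]` → a = [49, 6, 88, 98, 16]
`b = a[1:4]` → b = [6, 88, 98]
`c = a` → c = [49, 6, 88, 98, 16] (same object as a)
`a[2] = 293` → a = [49, 6, 293, 98, 16] (same object as c); c = [49, 6, 293, 98, 16] (same object as a)
`b.append(248)` → b = [6, 88, 98, 248]
`print(a)` → prints [49, 6, 293, 98, 16]
`print(b)` → prints [6, 88, 98, 248]
`print(c)` → prints [49, 6, 293, 98, 16]

Answer:
[49, 6, 293, 98, 16]
[6, 88, 98, 248]
[49, 6, 293, 98, 16]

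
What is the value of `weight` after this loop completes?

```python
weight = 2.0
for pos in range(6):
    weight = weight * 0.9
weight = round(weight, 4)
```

Exponential decay: 2.0 * 0.9^6
`weight` takes the values: 2.0 → 1.8 → 1.62 → 1.458 → 1.3122 → 1.18098 → 1.062882 → 1.0629

Answer: 1.0629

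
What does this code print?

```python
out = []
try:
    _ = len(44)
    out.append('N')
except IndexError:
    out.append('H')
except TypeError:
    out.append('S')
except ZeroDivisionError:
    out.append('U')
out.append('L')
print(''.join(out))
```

Execution trace: 'S' (except TypeError) → 'L' (after the try/except). Output: SL

Answer: SL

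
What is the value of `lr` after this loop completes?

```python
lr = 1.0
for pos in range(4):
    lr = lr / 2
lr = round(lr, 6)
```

Halving LR 4 times: 1 / 2^4
`lr` takes the values: 1.0 → 0.5 → 0.25 → 0.125 → 0.0625

Answer: 0.0625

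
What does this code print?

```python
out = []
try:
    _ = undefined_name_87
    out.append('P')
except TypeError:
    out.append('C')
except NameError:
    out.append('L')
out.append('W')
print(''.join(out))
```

Execution trace: 'L' (except NameError) → 'W' (after the try/except). Output: LW

Answer: LW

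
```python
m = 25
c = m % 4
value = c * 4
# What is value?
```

Trace:
`m = 25` → m = 25
`c = m % 4` → c = 1
`value = c * 4` → value = 4
So value = 4

Answer: 4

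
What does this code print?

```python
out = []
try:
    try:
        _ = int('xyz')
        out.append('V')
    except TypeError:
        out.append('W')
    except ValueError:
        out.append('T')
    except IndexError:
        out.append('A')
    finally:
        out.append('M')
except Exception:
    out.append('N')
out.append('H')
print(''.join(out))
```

Execution trace: 'T' (inner except ValueError) → 'M' (inner finally) → 'H' (after the try/except). Output: TMH

Answer: TMH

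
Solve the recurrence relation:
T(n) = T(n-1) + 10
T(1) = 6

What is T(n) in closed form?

Unrolling: T(n) = T(1) + 10·(n-1) = 6 + 10(n-1) = 10n - 4.

Answer: T(n) = 10n - 4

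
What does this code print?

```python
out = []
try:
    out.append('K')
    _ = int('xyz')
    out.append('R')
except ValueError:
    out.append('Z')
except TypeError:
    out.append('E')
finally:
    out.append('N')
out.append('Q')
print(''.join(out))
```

Execution trace: 'K' (try body) → 'Z' (except ValueError) → 'N' (finally) → 'Q' (after the try/except). Output: KZNQ

Answer: KZNQ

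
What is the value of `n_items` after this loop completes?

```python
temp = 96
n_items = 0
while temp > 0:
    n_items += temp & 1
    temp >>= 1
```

Count set bits in 96 (binary: 0b1100000)
`n_items` takes the values: 0 → 1 → 2

Answer: 2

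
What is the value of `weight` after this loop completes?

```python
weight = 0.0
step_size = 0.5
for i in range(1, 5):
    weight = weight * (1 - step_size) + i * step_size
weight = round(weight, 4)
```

Moving average with lr=0.5
`weight` takes the values: 0.0 → 0.5 → 1.25 → 2.125 → 3.0625

Answer: 3.0625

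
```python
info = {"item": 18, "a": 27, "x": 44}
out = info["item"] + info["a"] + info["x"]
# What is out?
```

Trace:
`info = {"item": 18, "a": 27, "x": 44}` → info = {'item': 18, 'a': 27, 'x': 44}
`out = info["item"] + info["a"] + info["x"]` → out = 89
So out = 89

Answer: 89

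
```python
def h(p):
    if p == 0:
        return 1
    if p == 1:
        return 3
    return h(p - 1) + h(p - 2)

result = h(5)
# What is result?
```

Build up from base cases: h(0)=1, h(1)=3, h(2)=4, h(3)=7, h(4)=11, h(5)=18

Answer: 18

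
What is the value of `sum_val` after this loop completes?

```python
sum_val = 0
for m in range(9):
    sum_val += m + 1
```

Start at 0, add 1 to 9 = 45
`sum_val` takes the values: 0 → 1 → 3 → 6 → 10 → 15 → 21 → 28 → 36 → 45

Answer: 45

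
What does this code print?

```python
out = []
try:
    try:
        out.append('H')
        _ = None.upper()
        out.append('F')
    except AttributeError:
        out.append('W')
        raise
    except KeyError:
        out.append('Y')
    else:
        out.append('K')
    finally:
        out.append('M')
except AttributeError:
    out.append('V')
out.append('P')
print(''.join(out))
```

Execution trace: 'H' (inner try body) → 'W' (inner except AttributeError) → 'M' (inner finally) → 'V' (outer except AttributeError) → 'P' (after the try/except). Output: HWMVP

Answer: HWMVP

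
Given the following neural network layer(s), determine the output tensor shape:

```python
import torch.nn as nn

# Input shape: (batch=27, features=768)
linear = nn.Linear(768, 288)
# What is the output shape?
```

Input: (27, 768) -> Output: (27, 288)

Answer: (27, 288)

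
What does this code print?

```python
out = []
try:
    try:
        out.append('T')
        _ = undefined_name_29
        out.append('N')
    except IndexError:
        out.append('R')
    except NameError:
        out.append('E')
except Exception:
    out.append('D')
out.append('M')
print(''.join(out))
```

Execution trace: 'T' (inner try body) → 'E' (inner except NameError) → 'M' (after the try/except). Output: TEM

Answer: TEM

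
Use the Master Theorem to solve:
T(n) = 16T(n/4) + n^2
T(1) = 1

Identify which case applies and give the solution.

a=16, b=4, f(n)=n^2. log_4(16) = 2. Since c=2 = 2, Case 2 applies: T(n) = Θ(n^log_b(a) · log n) = O(n^2 log n).

Answer: O(n^2 log n) - Case 2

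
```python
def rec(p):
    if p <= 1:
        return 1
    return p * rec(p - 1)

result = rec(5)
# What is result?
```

rec(5) = 5 * 4 * 3 * 2 * 1 = 120

Answer: 120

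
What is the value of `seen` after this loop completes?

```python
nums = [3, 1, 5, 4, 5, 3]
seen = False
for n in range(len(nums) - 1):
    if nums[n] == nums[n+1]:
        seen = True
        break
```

Check consecutive duplicates in [3, 1, 5, 4, 5, 3]
`seen` takes the values: False

Answer: False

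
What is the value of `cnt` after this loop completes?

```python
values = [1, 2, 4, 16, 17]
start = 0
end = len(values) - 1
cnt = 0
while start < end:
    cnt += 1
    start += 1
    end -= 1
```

Iterations until pointers meet (list length 5)
`cnt` takes the values: 0 → 1 → 2

Answer: 2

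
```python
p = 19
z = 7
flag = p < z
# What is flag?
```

Trace:
`p = 19` → p = 19
`z = 7` → z = 7
`flag = p < z` → flag = False
So flag = False

Answer: False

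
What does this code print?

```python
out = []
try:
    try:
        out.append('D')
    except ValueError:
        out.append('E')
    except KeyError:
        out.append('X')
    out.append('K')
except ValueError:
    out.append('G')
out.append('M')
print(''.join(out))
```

Execution trace: 'D' (inner try body, no exception) → 'K' (try body, no exception) → 'M' (after the try/except). Output: DKM

Answer: DKM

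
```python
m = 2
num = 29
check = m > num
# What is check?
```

Trace:
`m = 2` → m = 2
`num = 29` → num = 29
`check = m > num` → check = False
So check = False

Answer: False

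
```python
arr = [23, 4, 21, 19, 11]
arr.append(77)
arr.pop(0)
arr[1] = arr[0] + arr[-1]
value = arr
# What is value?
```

Trace:
`arr = [23, 4, 21, 19, 11]` → arr = [23, 4, 21, 19, 11]
`arr.append(77)` → arr = [23, 4, 21, 19, 11, 77]
`arr.pop(0)` → arr = [4, 21, 19, 11, 77]
`arr[1] = arr[0] + arr[-1]` → arr = [4, 81, 19, 11, 77]
`value = arr` → value = [4, 81, 19, 11, 77]
So value = [4, 81, 19, 11, 77]

Answer: [4, 81, 19, 11, 77]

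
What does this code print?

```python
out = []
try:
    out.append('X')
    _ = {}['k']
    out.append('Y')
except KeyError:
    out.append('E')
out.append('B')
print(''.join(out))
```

Execution trace: 'X' (try body) → 'E' (except KeyError) → 'B' (after the try/except). Output: XEB

Answer: XEB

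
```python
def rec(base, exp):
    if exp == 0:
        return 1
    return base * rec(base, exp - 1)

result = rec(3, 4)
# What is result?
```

rec(3, 4) = 3 * 3 * 3 * 3 = 81

Answer: 81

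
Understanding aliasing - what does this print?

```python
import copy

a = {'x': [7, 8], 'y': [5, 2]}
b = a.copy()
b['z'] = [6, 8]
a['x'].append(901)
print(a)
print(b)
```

Key concept: shallow copy of dict with mutable values.
Step by step:
`a = {'x': [7, 8], 'y': [5, 2]}` → a = {'x': [7, 8], 'y': [5, 2]}
`b = a.copy()` → b = {'x': [7, 8], 'y': [5, 2]}
`b['z'] = [6, 8]` → b = {'x': [7, 8], 'y': [5, 2], 'z': [6, 8]}
`a['x'].append(901)` → a = {'x': [7, 8, 901], 'y': [5, 2]}; b = {'x': [7, 8, 901], 'y': [5, 2], 'z': [6, 8]}
`print(a)` → prints {'x': [7, 8, 901], 'y': [5, 2]}
`print(b)` → prints {'x': [7, 8, 901], 'y': [5, 2], 'z': [6, 8]}

Answer:
{'x': [7, 8, 901], 'y': [5, 2]}
{'x': [7, 8, 901], 'y': [5, 2], 'z': [6, 8]}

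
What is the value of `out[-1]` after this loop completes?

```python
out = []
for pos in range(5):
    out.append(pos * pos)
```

Last element of squares 0 to 4
`out` takes the values: [] → [0] → [0, 1] → [0, 1, 4] → [0, 1, 4, 9] → [0, 1, 4, 9, 16]
So `out[-1]` = 16

Answer: 16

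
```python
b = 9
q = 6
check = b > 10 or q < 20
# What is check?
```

Trace:
`b = 9` → b = 9
`q = 6` → q = 6
`check = b > 10 or q < 20` → check = True
So check = True

Answer: True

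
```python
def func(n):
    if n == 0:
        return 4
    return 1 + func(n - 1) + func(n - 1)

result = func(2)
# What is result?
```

func(n) = 1 + 2·func(n-1), func(0)=4. Closed form: (4+1)·2^2 - 1 = 19.

Answer: 19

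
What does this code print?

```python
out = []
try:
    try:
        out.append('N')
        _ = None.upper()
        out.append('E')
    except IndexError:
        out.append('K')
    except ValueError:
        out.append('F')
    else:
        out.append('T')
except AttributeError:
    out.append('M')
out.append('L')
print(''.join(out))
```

Execution trace: 'N' (try body) → 'M' (outer except AttributeError) → 'L' (after the try/except). Output: NML

Answer: NML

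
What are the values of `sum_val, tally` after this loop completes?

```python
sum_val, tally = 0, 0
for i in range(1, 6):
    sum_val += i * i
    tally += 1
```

Sum of squares and count
`sum_val, tally` takes the values: (0, 0) → (1, 0) → (1, 1) → (5, 1) → (5, 2) → (14, 2) → (14, 3) → (30, 3) → (30, 4) → (55, 4) → (55, 5)

Answer: 55, 5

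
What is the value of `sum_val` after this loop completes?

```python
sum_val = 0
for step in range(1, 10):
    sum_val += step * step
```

Sum of squares 1² to 9² = 285
`sum_val` takes the values: 0 → 1 → 5 → 14 → 30 → 55 → 91 → 140 → 204 → 285

Answer: 285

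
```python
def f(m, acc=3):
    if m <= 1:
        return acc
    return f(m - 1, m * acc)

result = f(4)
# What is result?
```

Accumulator trace (n, acc): (4, 3) -> (3, 12) -> (2, 36) -> (1, 72) -> return 72

Answer: 72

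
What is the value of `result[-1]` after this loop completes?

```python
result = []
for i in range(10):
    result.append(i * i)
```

Last element of squares 0 to 9
`result` takes the values: [] → [0] → [0, 1] → [0, 1, 4] → [0, 1, 4, 9] → [0, 1, 4, 9, 16] → [0, 1, 4, 9, 16, 25] → [0, 1, 4, 9, 16, 25, 36] → [0, 1, 4, 9, 16, 25, 36, 49] → [0, 1, 4, 9, 16, 25, 36, 49, 64] → [0, 1, 4, 9, 16, 25, 36, 49, 64, 81]
So `result[-1]` = 81

Answer: 81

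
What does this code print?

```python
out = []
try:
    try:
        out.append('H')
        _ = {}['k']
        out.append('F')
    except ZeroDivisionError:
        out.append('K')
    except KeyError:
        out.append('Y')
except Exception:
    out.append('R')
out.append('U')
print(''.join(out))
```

Execution trace: 'H' (inner try body) → 'Y' (inner except KeyError) → 'U' (after the try/except). Output: HYU

Answer: HYU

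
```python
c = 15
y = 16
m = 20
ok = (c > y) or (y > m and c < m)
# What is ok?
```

Trace:
`c = 15` → c = 15
`y = 16` → y = 16
`m = 20` → m = 20
`ok = (c > y) or (y > m and c < m)` → ok = False
So ok = False

Answer: False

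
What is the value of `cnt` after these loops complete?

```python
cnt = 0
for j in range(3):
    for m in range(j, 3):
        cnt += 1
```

Upper triangle: 3 + 2 + ... + 1
`cnt` takes the values: 0 → 1 → 2 → 3 → 4 → 5 → 6

Answer: 6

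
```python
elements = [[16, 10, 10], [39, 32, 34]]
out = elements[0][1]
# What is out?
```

Trace:
`elements = [[16, 10, 10], [39, 32, 34]]` → elements = [[16, 10, 10], [39, 32, 34]]
`out = elements[0][1]` → out = 10
So out = 10

Answer: 10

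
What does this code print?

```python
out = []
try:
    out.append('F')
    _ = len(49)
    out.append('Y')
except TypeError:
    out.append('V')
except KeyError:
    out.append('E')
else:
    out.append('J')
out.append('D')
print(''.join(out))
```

Execution trace: 'F' (try body) → 'V' (except TypeError) → 'D' (after the try/except). Output: FVD

Answer: FVD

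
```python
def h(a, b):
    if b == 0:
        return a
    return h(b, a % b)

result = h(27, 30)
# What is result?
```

h(27, 30) -> h(30, 27) -> h(27, 3) -> h(3, 0) -> 3

Answer: 3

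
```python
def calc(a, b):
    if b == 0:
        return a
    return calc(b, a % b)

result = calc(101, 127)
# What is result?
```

calc(101, 127) -> calc(127, 101) -> calc(101, 26) -> calc(26, 23) -> calc(23, 3) -> calc(3, 2) -> calc(2, 1) -> calc(1, 0) -> 1

Answer: 1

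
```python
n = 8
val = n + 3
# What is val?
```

Trace:
`n = 8` → n = 8
`val = n + 3` → val = 11
So val = 11

Answer: 11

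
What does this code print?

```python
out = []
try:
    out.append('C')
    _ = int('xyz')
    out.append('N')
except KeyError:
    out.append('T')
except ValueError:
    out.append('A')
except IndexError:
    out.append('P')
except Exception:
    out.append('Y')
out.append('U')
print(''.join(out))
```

Execution trace: 'C' (try body) → 'A' (except ValueError) → 'U' (after the try/except). Output: CAU

Answer: CAU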